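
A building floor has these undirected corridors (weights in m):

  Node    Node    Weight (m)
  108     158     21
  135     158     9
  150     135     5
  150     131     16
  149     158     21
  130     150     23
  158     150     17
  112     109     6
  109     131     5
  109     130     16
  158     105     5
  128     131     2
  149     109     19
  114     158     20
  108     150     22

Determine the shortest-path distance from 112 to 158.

41 m

Candidate routes:
112 - 109 - 131 - 150 - 158: 6+5+16+17 = 44
112 - 109 - 131 - 150 - 135 - 158: 6+5+16+5+9 = 41
112 - 109 - 149 - 158: 6+19+21 = 46
The minimum is 41 m via 112 - 109 - 131 - 150 - 135 - 158.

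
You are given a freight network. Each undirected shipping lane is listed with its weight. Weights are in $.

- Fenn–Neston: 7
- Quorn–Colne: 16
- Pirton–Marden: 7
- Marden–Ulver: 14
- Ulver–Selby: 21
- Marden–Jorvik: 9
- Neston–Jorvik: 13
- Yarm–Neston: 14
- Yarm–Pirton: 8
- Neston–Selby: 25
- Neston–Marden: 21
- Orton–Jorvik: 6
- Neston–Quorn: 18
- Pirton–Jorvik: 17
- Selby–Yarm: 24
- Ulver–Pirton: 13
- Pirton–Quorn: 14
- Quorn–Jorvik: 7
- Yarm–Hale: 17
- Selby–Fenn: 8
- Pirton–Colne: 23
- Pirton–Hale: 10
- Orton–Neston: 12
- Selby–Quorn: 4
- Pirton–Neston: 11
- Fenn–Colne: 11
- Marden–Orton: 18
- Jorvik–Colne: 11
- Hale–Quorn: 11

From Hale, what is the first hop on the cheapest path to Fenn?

Quorn

Candidate routes:
Hale → Pirton → Neston → Fenn: 10+11+7 = 28
Hale → Quorn → Selby → Fenn: 11+4+8 = 23
The minimum is $23 via Hale → Quorn → Selby → Fenn.
So from Hale the first move is to Quorn.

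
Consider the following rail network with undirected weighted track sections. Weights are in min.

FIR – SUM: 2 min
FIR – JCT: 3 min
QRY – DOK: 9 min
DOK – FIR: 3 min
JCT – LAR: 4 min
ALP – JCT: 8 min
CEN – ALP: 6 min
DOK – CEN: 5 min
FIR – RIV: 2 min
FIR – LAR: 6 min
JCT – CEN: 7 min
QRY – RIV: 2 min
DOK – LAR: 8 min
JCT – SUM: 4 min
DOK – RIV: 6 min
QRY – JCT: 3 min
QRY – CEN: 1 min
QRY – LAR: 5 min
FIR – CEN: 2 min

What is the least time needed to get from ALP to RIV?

Running Dijkstra from ALP:
ALP: 0
CEN: 6  (via ALP)
QRY: 7  (via CEN)
FIR: 8  (via CEN)
JCT: 8  (via ALP)
RIV: 9  (via QRY)
Shortest route: ALP–CEN–QRY–RIV = 9 min.

9 min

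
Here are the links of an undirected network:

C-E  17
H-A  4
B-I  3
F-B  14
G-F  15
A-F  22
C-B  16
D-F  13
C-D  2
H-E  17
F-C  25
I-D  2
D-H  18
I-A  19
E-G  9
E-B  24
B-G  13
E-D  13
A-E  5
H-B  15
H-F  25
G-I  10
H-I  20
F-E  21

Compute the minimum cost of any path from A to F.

22

Compare a few routes:
A–F: 22 = 22
A–E–F: 5+21 = 26
Cheapest is A–F at 22.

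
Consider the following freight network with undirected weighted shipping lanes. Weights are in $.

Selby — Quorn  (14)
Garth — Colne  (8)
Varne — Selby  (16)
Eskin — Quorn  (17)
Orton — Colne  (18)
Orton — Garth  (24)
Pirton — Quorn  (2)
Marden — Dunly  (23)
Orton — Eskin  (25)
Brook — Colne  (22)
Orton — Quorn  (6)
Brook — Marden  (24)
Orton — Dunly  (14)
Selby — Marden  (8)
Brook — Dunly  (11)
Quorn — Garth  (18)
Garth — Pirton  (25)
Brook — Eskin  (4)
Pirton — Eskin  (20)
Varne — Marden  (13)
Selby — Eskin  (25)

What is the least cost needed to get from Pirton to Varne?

$32

Settle nodes by increasing distance from Pirton:
Pirton: 0
Quorn: 2  (via Pirton)
Orton: 8  (via Quorn)
Selby: 16  (via Quorn)
Eskin: 19  (via Quorn)
Garth: 20  (via Quorn)
Dunly: 22  (via Orton)
Brook: 23  (via Eskin)
Marden: 24  (via Selby)
Colne: 26  (via Orton)
Varne: 32  (via Selby)
Shortest route: Pirton–Quorn–Selby–Varne = $32.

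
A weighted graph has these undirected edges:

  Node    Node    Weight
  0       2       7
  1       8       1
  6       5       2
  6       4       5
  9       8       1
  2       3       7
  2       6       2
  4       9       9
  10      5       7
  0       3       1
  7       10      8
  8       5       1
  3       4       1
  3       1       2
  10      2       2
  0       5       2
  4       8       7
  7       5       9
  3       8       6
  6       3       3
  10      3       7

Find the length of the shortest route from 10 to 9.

Enumerating some paths:
10 - 2 - 6 - 5 - 8 - 9: 2+2+2+1+1 = 8
10 - 3 - 1 - 8 - 9: 7+2+1+1 = 11
10 - 5 - 8 - 9: 7+1+1 = 9
10 - 2 - 6 - 3 - 1 - 8 - 9: 2+2+3+2+1+1 = 11
Cheapest is 10 - 2 - 6 - 5 - 8 - 9 at 8.

8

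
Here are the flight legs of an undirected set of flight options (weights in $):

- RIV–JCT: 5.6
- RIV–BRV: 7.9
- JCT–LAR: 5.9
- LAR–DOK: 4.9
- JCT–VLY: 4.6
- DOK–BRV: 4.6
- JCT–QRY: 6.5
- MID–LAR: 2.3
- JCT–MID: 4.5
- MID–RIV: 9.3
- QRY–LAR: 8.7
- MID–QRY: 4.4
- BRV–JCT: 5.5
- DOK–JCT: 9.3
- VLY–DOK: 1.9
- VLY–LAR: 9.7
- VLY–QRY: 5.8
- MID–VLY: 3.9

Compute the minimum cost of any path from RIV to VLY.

Running Dijkstra from RIV:
RIV: 0
JCT: 5.6  (via RIV)
BRV: 7.9  (via RIV)
MID: 9.3  (via RIV)
VLY: 10.2  (via JCT)
Shortest route: RIV → JCT → VLY = $10.2.

$10.2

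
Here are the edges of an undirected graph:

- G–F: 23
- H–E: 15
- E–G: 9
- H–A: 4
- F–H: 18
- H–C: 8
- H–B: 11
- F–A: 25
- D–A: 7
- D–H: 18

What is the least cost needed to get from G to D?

Running Dijkstra from G:
G: 0
E: 9  (via G)
F: 23  (via G)
H: 24  (via E)
A: 28  (via H)
C: 32  (via H)
B: 35  (via H)
D: 35  (via A)
Shortest route: G–E–H–A–D = 35.

35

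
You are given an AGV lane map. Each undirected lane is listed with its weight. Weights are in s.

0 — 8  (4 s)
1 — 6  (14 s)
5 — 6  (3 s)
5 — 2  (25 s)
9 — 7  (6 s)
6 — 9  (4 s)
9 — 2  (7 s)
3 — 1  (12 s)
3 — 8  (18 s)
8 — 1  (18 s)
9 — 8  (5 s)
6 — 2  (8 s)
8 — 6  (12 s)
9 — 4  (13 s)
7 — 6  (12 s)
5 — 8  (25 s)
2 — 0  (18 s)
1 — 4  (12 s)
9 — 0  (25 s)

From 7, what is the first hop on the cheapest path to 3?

Compare a few routes:
7–9–6–1–3: 6+4+14+12 = 36
7–6–9–8–3: 12+4+5+18 = 39
7–6–1–3: 12+14+12 = 38
7–9–8–3: 6+5+18 = 29
The minimum is 29 s via 7–9–8–3.
So from 7 the first move is to 9.

9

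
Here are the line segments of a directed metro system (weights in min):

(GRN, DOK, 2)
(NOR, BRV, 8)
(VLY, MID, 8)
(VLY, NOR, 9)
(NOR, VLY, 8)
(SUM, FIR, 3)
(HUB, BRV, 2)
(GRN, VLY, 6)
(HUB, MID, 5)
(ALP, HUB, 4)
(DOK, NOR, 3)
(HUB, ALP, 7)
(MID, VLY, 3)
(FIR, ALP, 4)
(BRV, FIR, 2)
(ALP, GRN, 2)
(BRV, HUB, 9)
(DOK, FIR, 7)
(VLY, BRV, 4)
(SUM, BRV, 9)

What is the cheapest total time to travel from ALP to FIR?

8 min

Compare a few routes:
ALP–GRN–VLY–BRV–FIR: 2+6+4+2 = 14
ALP–HUB–BRV–FIR: 4+2+2 = 8
ALP–GRN–DOK–NOR–BRV–FIR: 2+2+3+8+2 = 17
ALP–GRN–DOK–FIR: 2+2+7 = 11
Cheapest is ALP–HUB–BRV–FIR at 8 min.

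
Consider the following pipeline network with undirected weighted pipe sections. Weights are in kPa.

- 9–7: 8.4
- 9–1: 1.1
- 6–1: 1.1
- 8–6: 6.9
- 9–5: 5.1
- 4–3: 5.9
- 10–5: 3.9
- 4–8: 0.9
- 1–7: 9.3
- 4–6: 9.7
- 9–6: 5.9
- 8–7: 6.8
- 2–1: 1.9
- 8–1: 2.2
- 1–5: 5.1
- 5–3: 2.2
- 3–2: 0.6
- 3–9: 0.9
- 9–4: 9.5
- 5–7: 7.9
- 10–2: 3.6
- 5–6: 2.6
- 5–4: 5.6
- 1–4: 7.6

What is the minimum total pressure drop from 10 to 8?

7.7 kPa

Settle nodes by increasing distance from 10:
10: 0
2: 3.6  (via 10)
5: 3.9  (via 10)
3: 4.2  (via 2)
9: 5.1  (via 3)
1: 5.5  (via 2)
6: 6.5  (via 5)
8: 7.7  (via 1)
Shortest route: 10–2–1–8 = 7.7 kPa.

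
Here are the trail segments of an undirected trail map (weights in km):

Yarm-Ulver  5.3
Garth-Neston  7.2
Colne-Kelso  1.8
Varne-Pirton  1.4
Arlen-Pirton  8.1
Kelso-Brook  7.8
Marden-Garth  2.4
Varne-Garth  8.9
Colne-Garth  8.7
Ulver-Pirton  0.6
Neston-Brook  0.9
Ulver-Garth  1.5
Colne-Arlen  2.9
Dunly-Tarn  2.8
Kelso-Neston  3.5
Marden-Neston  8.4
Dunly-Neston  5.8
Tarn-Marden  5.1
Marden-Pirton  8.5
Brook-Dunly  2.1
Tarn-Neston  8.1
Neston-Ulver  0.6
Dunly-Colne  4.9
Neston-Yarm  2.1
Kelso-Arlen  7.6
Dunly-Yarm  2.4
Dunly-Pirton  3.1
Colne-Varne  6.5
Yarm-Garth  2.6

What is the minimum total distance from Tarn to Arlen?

10.6 km

Compare a few routes:
Tarn - Dunly - Brook - Neston - Ulver - Pirton - Arlen: 2.8+2.1+0.9+0.6+0.6+8.1 = 15.1
Tarn - Dunly - Pirton - Arlen: 2.8+3.1+8.1 = 14
Tarn - Dunly - Brook - Neston - Kelso - Colne - Arlen: 2.8+2.1+0.9+3.5+1.8+2.9 = 14
Tarn - Dunly - Colne - Arlen: 2.8+4.9+2.9 = 10.6
The minimum is 10.6 km via Tarn - Dunly - Colne - Arlen.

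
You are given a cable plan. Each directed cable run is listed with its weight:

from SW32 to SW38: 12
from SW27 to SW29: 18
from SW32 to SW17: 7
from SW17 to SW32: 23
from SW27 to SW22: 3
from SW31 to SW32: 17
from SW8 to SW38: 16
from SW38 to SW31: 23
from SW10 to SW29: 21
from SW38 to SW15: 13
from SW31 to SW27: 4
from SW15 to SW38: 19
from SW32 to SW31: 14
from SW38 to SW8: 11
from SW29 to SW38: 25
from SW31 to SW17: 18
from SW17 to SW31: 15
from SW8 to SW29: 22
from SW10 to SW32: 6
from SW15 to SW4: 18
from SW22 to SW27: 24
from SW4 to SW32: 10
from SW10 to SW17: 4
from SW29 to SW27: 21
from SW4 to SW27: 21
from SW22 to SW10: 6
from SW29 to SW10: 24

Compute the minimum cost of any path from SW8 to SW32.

52

Running Dijkstra from SW8:
SW8: 0
SW38: 16  (via SW8)
SW29: 22  (via SW8)
SW15: 29  (via SW38)
SW31: 39  (via SW38)
SW27: 43  (via SW29)
SW10: 46  (via SW29)
SW22: 46  (via SW27)
SW4: 47  (via SW15)
SW17: 50  (via SW10)
SW32: 52  (via SW10)
Shortest route: SW8–SW29–SW10–SW32 = 52.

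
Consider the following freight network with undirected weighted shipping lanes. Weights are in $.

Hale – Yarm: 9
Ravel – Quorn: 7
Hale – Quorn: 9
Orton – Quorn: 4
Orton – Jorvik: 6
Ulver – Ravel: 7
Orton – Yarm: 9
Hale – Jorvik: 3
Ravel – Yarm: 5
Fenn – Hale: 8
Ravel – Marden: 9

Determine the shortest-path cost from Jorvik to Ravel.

$17

Running Dijkstra from Jorvik:
Jorvik: 0
Hale: 3  (via Jorvik)
Orton: 6  (via Jorvik)
Quorn: 10  (via Orton)
Fenn: 11  (via Hale)
Yarm: 12  (via Hale)
Ravel: 17  (via Quorn)
Shortest route: Jorvik → Orton → Quorn → Ravel = $17.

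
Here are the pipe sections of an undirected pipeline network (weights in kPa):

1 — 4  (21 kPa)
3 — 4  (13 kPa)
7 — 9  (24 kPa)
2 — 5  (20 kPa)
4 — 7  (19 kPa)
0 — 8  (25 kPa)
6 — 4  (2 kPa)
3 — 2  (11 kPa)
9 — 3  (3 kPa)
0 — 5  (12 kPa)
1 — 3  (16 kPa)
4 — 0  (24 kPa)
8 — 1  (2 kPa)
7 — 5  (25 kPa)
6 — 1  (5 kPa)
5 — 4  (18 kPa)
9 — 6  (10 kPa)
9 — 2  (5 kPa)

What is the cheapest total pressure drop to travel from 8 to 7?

28 kPa

Settle nodes by increasing distance from 8:
8: 0
1: 2  (via 8)
6: 7  (via 1)
4: 9  (via 6)
9: 17  (via 6)
3: 18  (via 1)
2: 22  (via 9)
0: 25  (via 8)
5: 27  (via 4)
7: 28  (via 4)
Shortest route: 8 → 1 → 6 → 4 → 7 = 28 kPa.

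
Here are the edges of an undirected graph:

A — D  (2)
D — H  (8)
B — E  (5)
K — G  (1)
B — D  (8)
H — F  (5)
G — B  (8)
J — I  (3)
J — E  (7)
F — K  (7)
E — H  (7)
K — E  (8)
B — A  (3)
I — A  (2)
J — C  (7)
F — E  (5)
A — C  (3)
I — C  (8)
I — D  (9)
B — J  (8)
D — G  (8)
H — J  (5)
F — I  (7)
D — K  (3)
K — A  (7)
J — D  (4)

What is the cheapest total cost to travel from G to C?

9

Running Dijkstra from G:
G: 0
K: 1  (via G)
D: 4  (via K)
A: 6  (via D)
B: 8  (via G)
F: 8  (via K)
I: 8  (via A)
J: 8  (via D)
C: 9  (via A)
Shortest route: G → K → D → A → C = 9.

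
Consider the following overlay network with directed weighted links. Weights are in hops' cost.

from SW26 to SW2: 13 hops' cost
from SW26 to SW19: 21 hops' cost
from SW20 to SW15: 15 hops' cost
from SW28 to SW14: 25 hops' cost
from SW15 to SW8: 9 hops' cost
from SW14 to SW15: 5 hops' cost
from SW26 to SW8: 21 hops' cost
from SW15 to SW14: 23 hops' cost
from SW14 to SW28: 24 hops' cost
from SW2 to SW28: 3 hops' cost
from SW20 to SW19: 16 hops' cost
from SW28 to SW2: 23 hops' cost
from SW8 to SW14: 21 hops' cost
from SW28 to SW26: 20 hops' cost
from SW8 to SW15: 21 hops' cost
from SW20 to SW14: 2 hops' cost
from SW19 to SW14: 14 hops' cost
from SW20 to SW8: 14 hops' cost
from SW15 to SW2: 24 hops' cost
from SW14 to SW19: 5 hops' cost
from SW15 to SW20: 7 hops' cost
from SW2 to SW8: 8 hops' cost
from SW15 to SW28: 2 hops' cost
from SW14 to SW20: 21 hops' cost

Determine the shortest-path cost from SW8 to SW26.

43 hops' cost

Shortest distances from SW8:
SW8: 0
SW14: 21  (via SW8)
SW15: 21  (via SW8)
SW28: 23  (via SW15)
SW19: 26  (via SW14)
SW20: 28  (via SW15)
SW26: 43  (via SW28)
Shortest route: SW8 → SW15 → SW28 → SW26 = 43 hops' cost.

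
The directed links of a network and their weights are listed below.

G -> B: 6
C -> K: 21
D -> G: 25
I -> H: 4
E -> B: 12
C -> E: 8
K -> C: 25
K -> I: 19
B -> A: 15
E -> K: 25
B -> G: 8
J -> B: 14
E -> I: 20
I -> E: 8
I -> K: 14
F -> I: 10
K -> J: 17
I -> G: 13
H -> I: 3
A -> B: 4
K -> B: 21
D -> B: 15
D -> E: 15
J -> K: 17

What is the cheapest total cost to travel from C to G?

28

Candidate routes:
C–E–I–G: 8+20+13 = 41
C–E–B–G: 8+12+8 = 28
C–K–B–G: 21+21+8 = 50
The minimum is 28 via C–E–B–G.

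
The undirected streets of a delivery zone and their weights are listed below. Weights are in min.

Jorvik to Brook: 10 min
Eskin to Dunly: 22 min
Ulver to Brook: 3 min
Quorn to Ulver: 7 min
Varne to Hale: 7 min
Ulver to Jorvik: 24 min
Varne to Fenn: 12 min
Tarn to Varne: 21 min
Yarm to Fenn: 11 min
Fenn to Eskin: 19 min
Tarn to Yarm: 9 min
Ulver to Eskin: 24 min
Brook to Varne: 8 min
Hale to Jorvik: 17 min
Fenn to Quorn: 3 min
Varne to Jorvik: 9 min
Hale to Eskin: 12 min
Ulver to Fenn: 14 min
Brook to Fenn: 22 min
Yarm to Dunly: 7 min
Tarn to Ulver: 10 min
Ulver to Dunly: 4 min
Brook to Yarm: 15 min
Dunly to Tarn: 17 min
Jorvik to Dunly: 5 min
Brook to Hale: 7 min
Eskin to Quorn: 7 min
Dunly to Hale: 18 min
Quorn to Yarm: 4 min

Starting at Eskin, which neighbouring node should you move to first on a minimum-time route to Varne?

Hale

Compare a few routes:
Eskin → Quorn → Fenn → Varne: 7+3+12 = 22
Eskin → Hale → Brook → Varne: 12+7+8 = 27
Eskin → Quorn → Ulver → Brook → Varne: 7+7+3+8 = 25
Eskin → Hale → Varne: 12+7 = 19
The minimum is 19 min via Eskin → Hale → Varne.
So from Eskin the first move is to Hale.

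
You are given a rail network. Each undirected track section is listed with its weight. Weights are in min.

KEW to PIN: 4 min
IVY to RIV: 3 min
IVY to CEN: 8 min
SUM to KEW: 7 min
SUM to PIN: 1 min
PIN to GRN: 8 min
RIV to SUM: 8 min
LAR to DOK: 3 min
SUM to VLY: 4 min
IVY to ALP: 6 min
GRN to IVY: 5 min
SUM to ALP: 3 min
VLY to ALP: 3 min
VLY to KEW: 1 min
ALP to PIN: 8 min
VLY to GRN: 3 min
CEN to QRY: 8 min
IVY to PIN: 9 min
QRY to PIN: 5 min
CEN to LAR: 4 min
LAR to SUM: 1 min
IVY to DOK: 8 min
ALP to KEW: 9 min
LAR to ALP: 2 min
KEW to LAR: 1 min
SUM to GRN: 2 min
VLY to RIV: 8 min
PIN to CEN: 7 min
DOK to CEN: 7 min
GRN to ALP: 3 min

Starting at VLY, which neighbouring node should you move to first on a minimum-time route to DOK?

KEW

Compare a few routes:
VLY–GRN–SUM–LAR–DOK: 3+2+1+3 = 9
VLY–SUM–LAR–DOK: 4+1+3 = 8
VLY–KEW–LAR–DOK: 1+1+3 = 5
VLY–ALP–LAR–DOK: 3+2+3 = 8
Cheapest is VLY–KEW–LAR–DOK at 5 min.
So from VLY the first move is to KEW.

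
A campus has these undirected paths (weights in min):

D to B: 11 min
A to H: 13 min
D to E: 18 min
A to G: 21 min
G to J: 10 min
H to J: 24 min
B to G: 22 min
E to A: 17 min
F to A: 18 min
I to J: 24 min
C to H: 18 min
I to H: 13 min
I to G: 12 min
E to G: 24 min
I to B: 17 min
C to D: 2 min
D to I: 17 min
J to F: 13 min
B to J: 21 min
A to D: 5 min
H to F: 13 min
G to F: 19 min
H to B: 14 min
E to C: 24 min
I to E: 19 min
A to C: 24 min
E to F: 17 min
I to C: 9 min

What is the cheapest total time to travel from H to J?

24 min

Candidate routes:
H → J: 24 = 24
H → F → J: 13+13 = 26
The minimum is 24 min via H → J.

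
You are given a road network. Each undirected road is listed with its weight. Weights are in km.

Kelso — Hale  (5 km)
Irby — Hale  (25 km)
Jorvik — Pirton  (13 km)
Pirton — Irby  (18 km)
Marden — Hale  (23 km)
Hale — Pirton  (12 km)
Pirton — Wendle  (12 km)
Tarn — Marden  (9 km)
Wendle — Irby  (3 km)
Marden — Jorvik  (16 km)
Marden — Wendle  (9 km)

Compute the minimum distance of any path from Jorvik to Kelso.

30 km

Shortest distances from Jorvik:
Jorvik: 0
Pirton: 13  (via Jorvik)
Marden: 16  (via Jorvik)
Hale: 25  (via Pirton)
Tarn: 25  (via Marden)
Wendle: 25  (via Pirton)
Irby: 28  (via Wendle)
Kelso: 30  (via Hale)
Shortest route: Jorvik–Pirton–Hale–Kelso = 30 km.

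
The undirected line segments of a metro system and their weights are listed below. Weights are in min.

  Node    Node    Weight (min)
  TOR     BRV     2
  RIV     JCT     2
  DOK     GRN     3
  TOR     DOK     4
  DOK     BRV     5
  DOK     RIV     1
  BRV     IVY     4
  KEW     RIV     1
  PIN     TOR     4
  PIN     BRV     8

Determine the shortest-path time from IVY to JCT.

Shortest distances from IVY:
IVY: 0
BRV: 4  (via IVY)
TOR: 6  (via BRV)
DOK: 9  (via BRV)
PIN: 10  (via TOR)
RIV: 10  (via DOK)
KEW: 11  (via RIV)
GRN: 12  (via DOK)
JCT: 12  (via RIV)
Shortest route: IVY → BRV → DOK → RIV → JCT = 12 min.

12 min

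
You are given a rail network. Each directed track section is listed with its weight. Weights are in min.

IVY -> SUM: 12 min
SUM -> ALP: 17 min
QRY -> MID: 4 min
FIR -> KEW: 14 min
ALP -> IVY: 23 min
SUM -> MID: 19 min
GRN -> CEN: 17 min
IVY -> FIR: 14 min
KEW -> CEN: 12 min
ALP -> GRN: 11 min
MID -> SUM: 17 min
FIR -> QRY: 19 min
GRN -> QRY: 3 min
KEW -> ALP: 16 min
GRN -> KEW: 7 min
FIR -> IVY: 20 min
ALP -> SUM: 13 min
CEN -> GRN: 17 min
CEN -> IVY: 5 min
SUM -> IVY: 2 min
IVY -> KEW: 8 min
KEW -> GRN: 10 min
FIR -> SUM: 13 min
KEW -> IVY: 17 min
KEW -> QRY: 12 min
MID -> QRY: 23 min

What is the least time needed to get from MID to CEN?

Candidate routes:
MID–SUM–IVY–FIR–KEW–CEN: 17+2+14+14+12 = 59
MID–SUM–IVY–KEW–GRN–CEN: 17+2+8+10+17 = 54
MID–SUM–IVY–KEW–CEN: 17+2+8+12 = 39
MID–SUM–ALP–GRN–CEN: 17+17+11+17 = 62
Cheapest is MID–SUM–IVY–KEW–CEN at 39 min.

39 min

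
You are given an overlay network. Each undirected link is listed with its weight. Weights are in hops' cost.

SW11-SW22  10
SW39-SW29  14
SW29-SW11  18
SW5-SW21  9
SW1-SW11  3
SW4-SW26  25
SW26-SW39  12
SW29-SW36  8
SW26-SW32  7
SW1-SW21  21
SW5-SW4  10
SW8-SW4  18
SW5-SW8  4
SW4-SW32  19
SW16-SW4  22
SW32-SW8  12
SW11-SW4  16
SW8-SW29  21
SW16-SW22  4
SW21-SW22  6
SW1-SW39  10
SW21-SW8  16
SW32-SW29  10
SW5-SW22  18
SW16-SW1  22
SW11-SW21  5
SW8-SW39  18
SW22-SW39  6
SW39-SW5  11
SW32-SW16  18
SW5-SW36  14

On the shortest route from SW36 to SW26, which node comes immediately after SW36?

SW29

Enumerating some paths:
SW36 - SW29 - SW39 - SW26: 8+14+12 = 34
SW36 - SW29 - SW32 - SW26: 8+10+7 = 25
Cheapest is SW36 - SW29 - SW32 - SW26 at 25 hops' cost.
So from SW36 the first move is to SW29.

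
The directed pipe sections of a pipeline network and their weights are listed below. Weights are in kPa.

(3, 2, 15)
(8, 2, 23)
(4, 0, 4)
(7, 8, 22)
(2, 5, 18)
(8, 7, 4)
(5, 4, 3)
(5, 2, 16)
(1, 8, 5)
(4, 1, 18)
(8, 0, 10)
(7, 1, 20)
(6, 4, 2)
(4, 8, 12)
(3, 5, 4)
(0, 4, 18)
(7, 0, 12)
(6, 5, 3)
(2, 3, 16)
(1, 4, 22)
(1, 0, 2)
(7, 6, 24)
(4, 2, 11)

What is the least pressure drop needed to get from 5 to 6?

43 kPa

Candidate routes:
5 - 4 - 8 - 7 - 6: 3+12+4+24 = 43
5 - 4 - 1 - 8 - 7 - 6: 3+18+5+4+24 = 54
The minimum is 43 kPa via 5 - 4 - 8 - 7 - 6.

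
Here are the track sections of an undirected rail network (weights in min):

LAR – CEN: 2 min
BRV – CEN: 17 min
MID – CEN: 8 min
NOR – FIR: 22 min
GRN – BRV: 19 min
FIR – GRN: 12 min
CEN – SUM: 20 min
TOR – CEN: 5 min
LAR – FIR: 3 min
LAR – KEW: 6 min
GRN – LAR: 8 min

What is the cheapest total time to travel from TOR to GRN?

15 min

Candidate routes:
TOR–CEN–LAR–FIR–GRN: 5+2+3+12 = 22
TOR–CEN–LAR–GRN: 5+2+8 = 15
The minimum is 15 min via TOR–CEN–LAR–GRN.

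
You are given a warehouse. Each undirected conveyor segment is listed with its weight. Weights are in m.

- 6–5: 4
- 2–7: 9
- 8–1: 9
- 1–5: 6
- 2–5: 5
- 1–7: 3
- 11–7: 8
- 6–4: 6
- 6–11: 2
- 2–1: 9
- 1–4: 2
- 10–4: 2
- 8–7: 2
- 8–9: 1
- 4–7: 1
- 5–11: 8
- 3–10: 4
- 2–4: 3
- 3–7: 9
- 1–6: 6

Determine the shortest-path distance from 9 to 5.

12 m

Enumerating some paths:
9 → 8 → 7 → 4 → 6 → 5: 1+2+1+6+4 = 14
9 → 8 → 7 → 1 → 5: 1+2+3+6 = 12
9 → 8 → 1 → 5: 1+9+6 = 16
The minimum is 12 m via 9 → 8 → 7 → 1 → 5.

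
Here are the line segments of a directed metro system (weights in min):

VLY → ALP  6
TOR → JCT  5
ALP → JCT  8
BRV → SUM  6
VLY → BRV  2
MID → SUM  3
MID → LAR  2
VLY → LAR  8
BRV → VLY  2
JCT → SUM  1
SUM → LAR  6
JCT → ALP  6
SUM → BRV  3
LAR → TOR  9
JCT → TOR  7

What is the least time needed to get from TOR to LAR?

12 min

Running Dijkstra from TOR:
TOR: 0
JCT: 5  (via TOR)
SUM: 6  (via JCT)
BRV: 9  (via SUM)
VLY: 11  (via BRV)
ALP: 11  (via JCT)
LAR: 12  (via SUM)
Shortest route: TOR → JCT → SUM → LAR = 12 min.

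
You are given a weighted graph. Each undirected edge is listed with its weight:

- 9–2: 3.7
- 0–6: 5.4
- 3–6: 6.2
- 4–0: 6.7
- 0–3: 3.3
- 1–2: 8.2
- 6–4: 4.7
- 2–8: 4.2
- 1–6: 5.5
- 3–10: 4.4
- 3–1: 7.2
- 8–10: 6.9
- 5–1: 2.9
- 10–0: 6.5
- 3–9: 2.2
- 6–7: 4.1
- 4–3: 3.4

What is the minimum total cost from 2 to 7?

Compare a few routes:
2 - 1 - 6 - 7: 8.2+5.5+4.1 = 17.8
2 - 9 - 3 - 6 - 7: 3.7+2.2+6.2+4.1 = 16.2
2 - 9 - 3 - 4 - 6 - 7: 3.7+2.2+3.4+4.7+4.1 = 18.1
2 - 9 - 3 - 0 - 6 - 7: 3.7+2.2+3.3+5.4+4.1 = 18.7
The minimum is 16.2 via 2 - 9 - 3 - 6 - 7.

16.2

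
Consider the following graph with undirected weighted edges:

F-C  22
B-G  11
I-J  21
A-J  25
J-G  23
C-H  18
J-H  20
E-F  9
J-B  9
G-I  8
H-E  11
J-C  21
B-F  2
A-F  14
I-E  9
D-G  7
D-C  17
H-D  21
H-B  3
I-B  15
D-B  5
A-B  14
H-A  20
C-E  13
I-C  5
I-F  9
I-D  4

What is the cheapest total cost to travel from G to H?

14

Compare a few routes:
G → I → F → B → H: 8+9+2+3 = 22
G → D → B → H: 7+5+3 = 15
G → B → H: 11+3 = 14
G → I → D → B → H: 8+4+5+3 = 20
Cheapest is G → B → H at 14.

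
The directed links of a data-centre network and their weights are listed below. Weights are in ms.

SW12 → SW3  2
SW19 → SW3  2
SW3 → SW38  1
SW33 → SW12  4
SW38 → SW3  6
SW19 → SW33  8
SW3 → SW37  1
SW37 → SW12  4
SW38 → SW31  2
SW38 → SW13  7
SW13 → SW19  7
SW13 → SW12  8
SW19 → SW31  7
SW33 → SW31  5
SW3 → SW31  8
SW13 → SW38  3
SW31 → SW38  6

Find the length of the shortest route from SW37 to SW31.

9 ms

Enumerating some paths:
SW37 → SW12 → SW3 → SW31: 4+2+8 = 14
SW37 → SW12 → SW3 → SW38 → SW31: 4+2+1+2 = 9
The minimum is 9 ms via SW37 → SW12 → SW3 → SW38 → SW31.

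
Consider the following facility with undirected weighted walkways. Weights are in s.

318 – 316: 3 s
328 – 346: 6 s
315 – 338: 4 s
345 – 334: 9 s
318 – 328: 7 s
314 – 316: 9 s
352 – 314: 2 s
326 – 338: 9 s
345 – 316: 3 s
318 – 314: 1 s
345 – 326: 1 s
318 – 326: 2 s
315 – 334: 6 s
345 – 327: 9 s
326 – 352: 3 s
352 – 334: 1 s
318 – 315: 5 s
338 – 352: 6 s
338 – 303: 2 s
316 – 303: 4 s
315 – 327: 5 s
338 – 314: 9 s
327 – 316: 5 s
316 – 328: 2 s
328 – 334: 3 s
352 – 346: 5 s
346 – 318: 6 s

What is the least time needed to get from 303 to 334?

Compare a few routes:
303 → 316 → 328 → 334: 4+2+3 = 9
303 → 316 → 318 → 314 → 352 → 334: 4+3+1+2+1 = 11
The minimum is 9 s via 303 → 316 → 328 → 334.

9 s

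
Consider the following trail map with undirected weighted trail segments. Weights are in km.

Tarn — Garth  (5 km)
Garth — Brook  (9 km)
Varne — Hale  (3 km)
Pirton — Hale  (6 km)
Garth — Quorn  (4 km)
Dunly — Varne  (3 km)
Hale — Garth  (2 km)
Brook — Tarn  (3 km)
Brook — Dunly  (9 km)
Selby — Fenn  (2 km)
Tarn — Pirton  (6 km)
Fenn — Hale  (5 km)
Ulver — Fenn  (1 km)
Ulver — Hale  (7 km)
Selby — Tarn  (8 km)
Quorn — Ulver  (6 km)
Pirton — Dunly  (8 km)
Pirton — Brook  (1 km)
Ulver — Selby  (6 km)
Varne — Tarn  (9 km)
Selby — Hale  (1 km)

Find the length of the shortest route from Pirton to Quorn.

Enumerating some paths:
Pirton → Brook → Tarn → Garth → Quorn: 1+3+5+4 = 13
Pirton → Hale → Garth → Quorn: 6+2+4 = 12
The minimum is 12 km via Pirton → Hale → Garth → Quorn.

12 km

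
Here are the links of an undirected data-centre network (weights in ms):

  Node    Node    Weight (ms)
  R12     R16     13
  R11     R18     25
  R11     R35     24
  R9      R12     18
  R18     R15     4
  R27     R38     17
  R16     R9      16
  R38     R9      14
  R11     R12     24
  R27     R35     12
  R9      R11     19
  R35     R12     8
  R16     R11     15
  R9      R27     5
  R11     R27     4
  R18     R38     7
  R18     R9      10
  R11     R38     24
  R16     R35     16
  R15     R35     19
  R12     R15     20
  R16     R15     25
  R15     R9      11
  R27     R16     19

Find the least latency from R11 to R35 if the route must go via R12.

32 ms

Best R11 to R12: R11–R12 costing 24
Shortest R12→R35: R12–R35 = 8
Total via R12: 24 + 8 = 32 ms.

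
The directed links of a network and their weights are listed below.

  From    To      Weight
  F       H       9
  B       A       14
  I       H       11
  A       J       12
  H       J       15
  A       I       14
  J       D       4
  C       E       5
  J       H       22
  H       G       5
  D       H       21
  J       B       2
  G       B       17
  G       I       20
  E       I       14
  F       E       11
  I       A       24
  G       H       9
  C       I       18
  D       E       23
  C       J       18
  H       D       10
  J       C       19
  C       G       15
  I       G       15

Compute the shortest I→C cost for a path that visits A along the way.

Best I to A: I → A costing 24
Shortest A→C: A → J → C = 31
Total via A: 24 + 31 = 55.

55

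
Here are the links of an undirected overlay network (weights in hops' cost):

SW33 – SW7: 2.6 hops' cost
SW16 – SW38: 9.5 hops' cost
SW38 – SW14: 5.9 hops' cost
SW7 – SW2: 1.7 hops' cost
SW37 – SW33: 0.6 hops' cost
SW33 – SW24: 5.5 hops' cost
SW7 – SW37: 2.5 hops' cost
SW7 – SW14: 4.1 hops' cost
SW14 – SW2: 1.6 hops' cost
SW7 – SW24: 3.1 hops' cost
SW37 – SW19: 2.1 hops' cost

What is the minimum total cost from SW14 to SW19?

7.9 hops' cost

Candidate routes:
SW14 → SW2 → SW7 → SW37 → SW19: 1.6+1.7+2.5+2.1 = 7.9
SW14 → SW2 → SW7 → SW33 → SW37 → SW19: 1.6+1.7+2.6+0.6+2.1 = 8.6
Cheapest is SW14 → SW2 → SW7 → SW37 → SW19 at 7.9 hops' cost.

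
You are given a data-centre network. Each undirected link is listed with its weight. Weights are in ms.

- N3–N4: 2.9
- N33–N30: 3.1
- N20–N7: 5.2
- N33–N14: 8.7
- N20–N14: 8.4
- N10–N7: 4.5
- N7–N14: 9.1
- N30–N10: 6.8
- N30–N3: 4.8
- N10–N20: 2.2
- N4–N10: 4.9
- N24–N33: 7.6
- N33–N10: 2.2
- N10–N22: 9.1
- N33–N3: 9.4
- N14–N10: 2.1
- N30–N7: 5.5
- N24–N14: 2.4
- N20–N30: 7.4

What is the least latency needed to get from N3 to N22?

16.9 ms

Shortest distances from N3:
N3: 0
N4: 2.9  (via N3)
N30: 4.8  (via N3)
N10: 7.8  (via N4)
N33: 7.9  (via N30)
N14: 9.9  (via N10)
N20: 10  (via N10)
N7: 10.3  (via N30)
N24: 12.3  (via N14)
N22: 16.9  (via N10)
Shortest route: N3–N4–N10–N22 = 16.9 ms.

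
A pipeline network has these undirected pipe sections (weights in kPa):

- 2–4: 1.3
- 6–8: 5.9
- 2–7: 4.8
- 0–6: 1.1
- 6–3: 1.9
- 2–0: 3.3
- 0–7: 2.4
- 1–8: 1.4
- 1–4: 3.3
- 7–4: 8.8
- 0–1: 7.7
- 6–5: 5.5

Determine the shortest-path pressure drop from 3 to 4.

Candidate routes:
3–6–0–2–4: 1.9+1.1+3.3+1.3 = 7.6
3–6–0–7–2–4: 1.9+1.1+2.4+4.8+1.3 = 11.5
The minimum is 7.6 kPa via 3–6–0–2–4.

7.6 kPa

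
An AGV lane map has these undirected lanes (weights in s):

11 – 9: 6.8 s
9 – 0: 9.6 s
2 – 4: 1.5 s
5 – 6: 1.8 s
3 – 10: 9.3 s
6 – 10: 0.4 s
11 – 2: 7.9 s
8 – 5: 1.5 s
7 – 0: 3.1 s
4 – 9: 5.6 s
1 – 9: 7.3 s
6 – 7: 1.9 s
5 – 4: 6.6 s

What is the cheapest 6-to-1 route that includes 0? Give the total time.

Shortest 6→0: 6–7–0 = 5
Best 0 to 1: 0–9–1 costing 16.9
Total via 0: 5 + 16.9 = 21.9 s.

21.9 s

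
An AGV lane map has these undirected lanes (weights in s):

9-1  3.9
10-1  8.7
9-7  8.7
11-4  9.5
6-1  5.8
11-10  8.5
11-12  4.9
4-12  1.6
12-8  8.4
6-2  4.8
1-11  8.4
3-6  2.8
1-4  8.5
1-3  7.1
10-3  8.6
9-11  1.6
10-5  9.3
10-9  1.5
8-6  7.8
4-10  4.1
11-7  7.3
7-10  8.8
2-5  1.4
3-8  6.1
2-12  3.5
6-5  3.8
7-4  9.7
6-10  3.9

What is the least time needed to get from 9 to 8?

13.2 s

Compare a few routes:
9 - 10 - 6 - 8: 1.5+3.9+7.8 = 13.2
9 - 10 - 6 - 3 - 8: 1.5+3.9+2.8+6.1 = 14.3
Cheapest is 9 - 10 - 6 - 8 at 13.2 s.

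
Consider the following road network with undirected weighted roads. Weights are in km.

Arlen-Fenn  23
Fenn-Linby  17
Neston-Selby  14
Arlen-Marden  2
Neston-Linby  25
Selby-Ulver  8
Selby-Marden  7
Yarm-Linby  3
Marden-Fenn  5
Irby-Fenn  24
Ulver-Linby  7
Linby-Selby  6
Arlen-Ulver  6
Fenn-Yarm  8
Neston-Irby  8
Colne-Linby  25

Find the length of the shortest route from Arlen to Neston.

23 km

Compare a few routes:
Arlen–Marden–Selby–Neston: 2+7+14 = 23
Arlen–Marden–Fenn–Yarm–Linby–Selby–Neston: 2+5+8+3+6+14 = 38
Arlen–Ulver–Linby–Selby–Neston: 6+7+6+14 = 33
Arlen–Ulver–Selby–Neston: 6+8+14 = 28
Cheapest is Arlen–Marden–Selby–Neston at 23 km.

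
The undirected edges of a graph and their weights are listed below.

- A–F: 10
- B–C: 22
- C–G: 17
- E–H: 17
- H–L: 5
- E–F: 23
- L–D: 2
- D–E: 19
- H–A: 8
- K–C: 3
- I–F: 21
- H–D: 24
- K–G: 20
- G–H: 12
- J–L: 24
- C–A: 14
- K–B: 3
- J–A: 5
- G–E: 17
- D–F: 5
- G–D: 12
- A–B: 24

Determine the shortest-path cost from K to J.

22

Compare a few routes:
K–C–A–J: 3+14+5 = 22
K–B–A–J: 3+24+5 = 32
Cheapest is K–C–A–J at 22.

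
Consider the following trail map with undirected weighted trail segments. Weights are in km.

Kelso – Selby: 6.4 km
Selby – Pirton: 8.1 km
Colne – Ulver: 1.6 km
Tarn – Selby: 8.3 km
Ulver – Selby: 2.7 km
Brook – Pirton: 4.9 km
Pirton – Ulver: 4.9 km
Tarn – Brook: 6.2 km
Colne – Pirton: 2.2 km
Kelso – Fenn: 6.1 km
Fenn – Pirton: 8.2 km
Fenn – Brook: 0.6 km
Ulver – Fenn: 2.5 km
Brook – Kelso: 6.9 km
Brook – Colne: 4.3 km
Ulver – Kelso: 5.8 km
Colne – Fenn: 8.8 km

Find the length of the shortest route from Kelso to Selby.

Compare a few routes:
Kelso - Selby: 6.4 = 6.4
Kelso - Ulver - Selby: 5.8+2.7 = 8.5
Kelso - Fenn - Ulver - Selby: 6.1+2.5+2.7 = 11.3
Kelso - Brook - Fenn - Ulver - Selby: 6.9+0.6+2.5+2.7 = 12.7
Cheapest is Kelso - Selby at 6.4 km.

6.4 km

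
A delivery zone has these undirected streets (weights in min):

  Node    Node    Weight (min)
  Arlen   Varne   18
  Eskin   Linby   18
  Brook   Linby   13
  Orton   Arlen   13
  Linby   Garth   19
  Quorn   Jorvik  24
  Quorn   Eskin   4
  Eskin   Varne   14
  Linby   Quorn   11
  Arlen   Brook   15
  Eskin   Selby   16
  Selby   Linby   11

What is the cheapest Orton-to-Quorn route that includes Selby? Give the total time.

72 min

Shortest Orton→Selby: Orton → Arlen → Brook → Linby → Selby = 52
Shortest Selby→Quorn: Selby → Eskin → Quorn = 20
Total via Selby: 52 + 20 = 72 min.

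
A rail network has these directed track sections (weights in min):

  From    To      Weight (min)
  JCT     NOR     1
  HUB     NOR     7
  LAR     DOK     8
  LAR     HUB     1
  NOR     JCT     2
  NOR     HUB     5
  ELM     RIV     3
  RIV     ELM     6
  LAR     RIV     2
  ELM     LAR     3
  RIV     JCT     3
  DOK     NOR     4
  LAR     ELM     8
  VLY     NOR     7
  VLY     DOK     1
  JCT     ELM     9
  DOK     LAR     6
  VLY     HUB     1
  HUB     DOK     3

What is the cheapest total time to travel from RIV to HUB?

9 min

Compare a few routes:
RIV → ELM → LAR → HUB: 6+3+1 = 10
RIV → JCT → NOR → HUB: 3+1+5 = 9
The minimum is 9 min via RIV → JCT → NOR → HUB.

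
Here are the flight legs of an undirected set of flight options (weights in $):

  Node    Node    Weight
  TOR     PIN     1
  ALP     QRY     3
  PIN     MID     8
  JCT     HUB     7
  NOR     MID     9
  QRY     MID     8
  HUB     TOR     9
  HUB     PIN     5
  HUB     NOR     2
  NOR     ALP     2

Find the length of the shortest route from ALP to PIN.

$9

Compare a few routes:
ALP → QRY → MID → PIN: 3+8+8 = 19
ALP → NOR → HUB → TOR → PIN: 2+2+9+1 = 14
ALP → NOR → HUB → PIN: 2+2+5 = 9
The minimum is $9 via ALP → NOR → HUB → PIN.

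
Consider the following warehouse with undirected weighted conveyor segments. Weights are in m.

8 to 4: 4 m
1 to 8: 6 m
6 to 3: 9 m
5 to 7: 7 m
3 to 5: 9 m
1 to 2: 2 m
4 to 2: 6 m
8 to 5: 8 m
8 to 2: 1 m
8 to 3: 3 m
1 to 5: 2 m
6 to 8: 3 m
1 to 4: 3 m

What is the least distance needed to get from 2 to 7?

Enumerating some paths:
2–8–1–5–7: 1+6+2+7 = 16
2–1–5–7: 2+2+7 = 11
Cheapest is 2–1–5–7 at 11 m.

11 m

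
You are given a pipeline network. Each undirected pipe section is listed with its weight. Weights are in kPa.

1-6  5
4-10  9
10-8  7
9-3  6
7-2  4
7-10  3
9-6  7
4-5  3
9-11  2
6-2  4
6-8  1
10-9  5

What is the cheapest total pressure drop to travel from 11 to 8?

10 kPa

Compare a few routes:
11–9–6–8: 2+7+1 = 10
11–9–10–8: 2+5+7 = 14
The minimum is 10 kPa via 11–9–6–8.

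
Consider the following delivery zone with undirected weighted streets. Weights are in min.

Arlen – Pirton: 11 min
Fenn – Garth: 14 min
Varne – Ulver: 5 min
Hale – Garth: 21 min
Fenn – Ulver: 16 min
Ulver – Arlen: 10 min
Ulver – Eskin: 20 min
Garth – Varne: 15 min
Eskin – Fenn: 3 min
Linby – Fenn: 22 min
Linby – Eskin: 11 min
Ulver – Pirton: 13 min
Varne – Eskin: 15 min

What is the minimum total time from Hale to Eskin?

Settle nodes by increasing distance from Hale:
Hale: 0
Garth: 21  (via Hale)
Fenn: 35  (via Garth)
Varne: 36  (via Garth)
Eskin: 38  (via Fenn)
Shortest route: Hale–Garth–Fenn–Eskin = 38 min.

38 min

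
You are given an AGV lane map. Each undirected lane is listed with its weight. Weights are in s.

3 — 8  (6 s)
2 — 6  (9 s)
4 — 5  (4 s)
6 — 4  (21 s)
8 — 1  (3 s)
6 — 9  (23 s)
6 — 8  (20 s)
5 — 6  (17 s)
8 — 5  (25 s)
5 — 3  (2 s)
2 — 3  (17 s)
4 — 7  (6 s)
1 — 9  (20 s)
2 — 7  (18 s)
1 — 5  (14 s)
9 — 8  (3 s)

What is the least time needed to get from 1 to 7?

21 s

Settle nodes by increasing distance from 1:
1: 0
8: 3  (via 1)
9: 6  (via 8)
3: 9  (via 8)
5: 11  (via 3)
4: 15  (via 5)
7: 21  (via 4)
Shortest route: 1–8–3–5–4–7 = 21 s.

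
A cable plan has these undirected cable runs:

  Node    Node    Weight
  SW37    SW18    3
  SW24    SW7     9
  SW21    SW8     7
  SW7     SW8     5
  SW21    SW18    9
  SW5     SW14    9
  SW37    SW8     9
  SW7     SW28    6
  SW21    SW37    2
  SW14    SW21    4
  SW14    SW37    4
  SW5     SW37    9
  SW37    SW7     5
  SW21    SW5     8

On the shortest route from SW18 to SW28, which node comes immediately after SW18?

Candidate routes:
SW18 - SW37 - SW21 - SW8 - SW7 - SW28: 3+2+7+5+6 = 23
SW18 - SW37 - SW8 - SW7 - SW28: 3+9+5+6 = 23
SW18 - SW37 - SW7 - SW28: 3+5+6 = 14
SW18 - SW21 - SW37 - SW7 - SW28: 9+2+5+6 = 22
The minimum is 14 via SW18 - SW37 - SW7 - SW28.
So from SW18 the first move is to SW37.

SW37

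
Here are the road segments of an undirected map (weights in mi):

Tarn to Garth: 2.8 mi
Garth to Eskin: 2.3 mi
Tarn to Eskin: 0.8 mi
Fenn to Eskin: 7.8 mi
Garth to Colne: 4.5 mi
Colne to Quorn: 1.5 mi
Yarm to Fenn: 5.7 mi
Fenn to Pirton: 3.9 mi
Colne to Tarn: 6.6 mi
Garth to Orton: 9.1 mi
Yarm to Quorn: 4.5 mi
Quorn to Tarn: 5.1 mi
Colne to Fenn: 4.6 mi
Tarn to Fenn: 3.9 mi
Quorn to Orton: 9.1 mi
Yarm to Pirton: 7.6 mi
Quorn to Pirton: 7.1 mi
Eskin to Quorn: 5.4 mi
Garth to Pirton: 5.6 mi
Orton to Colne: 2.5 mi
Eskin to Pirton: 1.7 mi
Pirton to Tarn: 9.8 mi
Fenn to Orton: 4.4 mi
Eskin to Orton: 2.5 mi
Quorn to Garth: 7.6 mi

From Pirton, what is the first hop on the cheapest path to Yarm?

Enumerating some paths:
Pirton → Yarm: 7.6 = 7.6
Pirton → Fenn → Yarm: 3.9+5.7 = 9.6
Cheapest is Pirton → Yarm at 7.6 mi.
So from Pirton the first move is to Yarm.

Yarm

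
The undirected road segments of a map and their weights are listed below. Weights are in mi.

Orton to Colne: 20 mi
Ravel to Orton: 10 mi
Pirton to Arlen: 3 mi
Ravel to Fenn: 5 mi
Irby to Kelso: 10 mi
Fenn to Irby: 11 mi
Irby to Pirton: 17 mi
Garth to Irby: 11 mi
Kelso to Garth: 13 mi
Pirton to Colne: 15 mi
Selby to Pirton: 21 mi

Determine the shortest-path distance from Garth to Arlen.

Shortest distances from Garth:
Garth: 0
Irby: 11  (via Garth)
Kelso: 13  (via Garth)
Fenn: 22  (via Irby)
Ravel: 27  (via Fenn)
Pirton: 28  (via Irby)
Arlen: 31  (via Pirton)
Shortest route: Garth → Irby → Pirton → Arlen = 31 mi.

31 mi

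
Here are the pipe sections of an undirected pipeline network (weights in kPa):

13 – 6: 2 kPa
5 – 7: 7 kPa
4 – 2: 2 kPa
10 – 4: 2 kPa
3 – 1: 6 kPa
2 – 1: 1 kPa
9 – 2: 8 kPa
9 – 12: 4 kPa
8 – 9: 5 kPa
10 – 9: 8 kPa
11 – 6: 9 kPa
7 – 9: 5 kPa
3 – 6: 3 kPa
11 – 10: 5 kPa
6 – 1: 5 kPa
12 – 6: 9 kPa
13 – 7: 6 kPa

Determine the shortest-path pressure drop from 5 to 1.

20 kPa

Running Dijkstra from 5:
5: 0
7: 7  (via 5)
9: 12  (via 7)
13: 13  (via 7)
6: 15  (via 13)
12: 16  (via 9)
8: 17  (via 9)
3: 18  (via 6)
1: 20  (via 6)
Shortest route: 5 → 7 → 13 → 6 → 1 = 20 kPa.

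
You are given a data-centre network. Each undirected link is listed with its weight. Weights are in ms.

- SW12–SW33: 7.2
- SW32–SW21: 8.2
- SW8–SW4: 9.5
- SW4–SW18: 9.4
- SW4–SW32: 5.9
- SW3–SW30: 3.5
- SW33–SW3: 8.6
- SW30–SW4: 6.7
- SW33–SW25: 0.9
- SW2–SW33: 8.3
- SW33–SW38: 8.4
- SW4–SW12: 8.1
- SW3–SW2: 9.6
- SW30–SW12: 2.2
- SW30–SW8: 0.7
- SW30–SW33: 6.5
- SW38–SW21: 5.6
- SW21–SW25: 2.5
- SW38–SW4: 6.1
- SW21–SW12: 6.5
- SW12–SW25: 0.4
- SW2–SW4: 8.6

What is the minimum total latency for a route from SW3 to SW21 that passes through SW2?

21.3 ms

Shortest SW3→SW2: SW3 → SW2 = 9.6
Best SW2 to SW21: SW2 → SW33 → SW25 → SW21 costing 11.7
Total via SW2: 9.6 + 11.7 = 21.3 ms.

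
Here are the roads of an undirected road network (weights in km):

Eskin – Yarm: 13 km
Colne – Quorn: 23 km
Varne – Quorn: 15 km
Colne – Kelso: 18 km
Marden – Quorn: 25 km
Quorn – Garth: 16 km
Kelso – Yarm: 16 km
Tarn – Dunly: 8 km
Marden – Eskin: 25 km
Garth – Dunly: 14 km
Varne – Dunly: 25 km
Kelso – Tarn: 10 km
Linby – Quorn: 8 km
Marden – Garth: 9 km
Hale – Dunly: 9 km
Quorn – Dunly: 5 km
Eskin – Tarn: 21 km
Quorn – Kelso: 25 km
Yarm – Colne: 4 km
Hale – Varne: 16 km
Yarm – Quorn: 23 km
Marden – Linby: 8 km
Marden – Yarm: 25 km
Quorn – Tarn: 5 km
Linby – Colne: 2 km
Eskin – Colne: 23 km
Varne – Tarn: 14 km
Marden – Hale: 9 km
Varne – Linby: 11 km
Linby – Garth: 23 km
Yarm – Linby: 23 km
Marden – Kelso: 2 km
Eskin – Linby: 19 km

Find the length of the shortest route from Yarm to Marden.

14 km

Settle nodes by increasing distance from Yarm:
Yarm: 0
Colne: 4  (via Yarm)
Linby: 6  (via Colne)
Eskin: 13  (via Yarm)
Quorn: 14  (via Linby)
Marden: 14  (via Linby)
Shortest route: Yarm → Colne → Linby → Marden = 14 km.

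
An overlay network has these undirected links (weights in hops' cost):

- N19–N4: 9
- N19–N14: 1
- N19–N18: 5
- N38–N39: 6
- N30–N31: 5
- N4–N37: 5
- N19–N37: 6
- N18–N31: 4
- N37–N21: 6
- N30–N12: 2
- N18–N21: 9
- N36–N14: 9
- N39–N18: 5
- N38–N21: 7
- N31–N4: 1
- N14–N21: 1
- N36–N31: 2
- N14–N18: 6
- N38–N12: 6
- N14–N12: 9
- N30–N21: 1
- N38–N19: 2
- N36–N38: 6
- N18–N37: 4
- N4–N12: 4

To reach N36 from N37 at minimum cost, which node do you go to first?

Candidate routes:
N37 → N19 → N38 → N36: 6+2+6 = 14
N37 → N4 → N31 → N36: 5+1+2 = 8
N37 → N18 → N31 → N36: 4+4+2 = 10
N37 → N21 → N30 → N31 → N36: 6+1+5+2 = 14
The minimum is 8 hops' cost via N37 → N4 → N31 → N36.
So from N37 the first move is to N4.

N4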